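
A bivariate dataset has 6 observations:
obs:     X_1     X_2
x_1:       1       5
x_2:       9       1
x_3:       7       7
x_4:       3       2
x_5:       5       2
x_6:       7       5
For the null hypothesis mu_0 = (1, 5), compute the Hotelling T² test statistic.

Step 1 — sample mean vector:
  mean(X_1) = (1 + 9 + 7 + 3 + 5 + 7) / 6 = 32/6 = 5.3333
  mean(X_2) = (5 + 1 + 7 + 2 + 2 + 5) / 6 = 22/6 = 3.6667
  x̄ = (5.3333, 3.6667),  deviation x̄ - mu_0 = (5.3333, 3.6667) - (1, 5) = (4.3333, -1.3333).

Step 2 — sample covariance matrix, S[i,j] = (1/(n-1)) · Σ_k (x_{k,i} - mean_i) · (x_{k,j} - mean_j), divisor n-1 = 5:
  S[X_1,X_1] = ((-4.3333)·(-4.3333) + (3.6667)·(3.6667) + (1.6667)·(1.6667) + (-2.3333)·(-2.3333) + (-0.3333)·(-0.3333) + (1.6667)·(1.6667)) / 5 = 43.3333/5 = 8.6667
  S[X_1,X_2] = ((-4.3333)·(1.3333) + (3.6667)·(-2.6667) + (1.6667)·(3.3333) + (-2.3333)·(-1.6667) + (-0.3333)·(-1.6667) + (1.6667)·(1.3333)) / 5 = -3.3333/5 = -0.6667
  S[X_2,X_2] = ((1.3333)·(1.3333) + (-2.6667)·(-2.6667) + (3.3333)·(3.3333) + (-1.6667)·(-1.6667) + (-1.6667)·(-1.6667) + (1.3333)·(1.3333)) / 5 = 27.3333/5 = 5.4667
  S = [[8.6667, -0.6667],
 [-0.6667, 5.4667]].

Step 3 — invert S. det(S) = 8.6667·5.4667 - (-0.6667)² = 46.9333.
  S^{-1} = (1/det) · [[d, -b], [-b, a]] = [[0.1165, 0.0142],
 [0.0142, 0.1847]].

Step 4 — quadratic form (x̄ - mu_0)^T · S^{-1} · (x̄ - mu_0):
  S^{-1} · (x̄ - mu_0) = (0.4858, -0.1847),
  (x̄ - mu_0)^T · [...] = (4.3333)·(0.4858) + (-1.3333)·(-0.1847) = 2.3513.

Step 5 — scale by n: T² = 6 · 2.3513 = 14.108.

T² ≈ 14.108


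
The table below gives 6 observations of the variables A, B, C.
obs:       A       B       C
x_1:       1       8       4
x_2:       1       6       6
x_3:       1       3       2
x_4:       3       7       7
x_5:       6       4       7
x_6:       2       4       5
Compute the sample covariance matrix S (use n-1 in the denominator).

Step 1 — column means:
  mean(A) = (1 + 1 + 1 + 3 + 6 + 2) / 6 = 14/6 = 2.3333
  mean(B) = (8 + 6 + 3 + 7 + 4 + 4) / 6 = 32/6 = 5.3333
  mean(C) = (4 + 6 + 2 + 7 + 7 + 5) / 6 = 31/6 = 5.1667

Step 2 — sample covariance S[i,j] = (1/(n-1)) · Σ_k (x_{k,i} - mean_i) · (x_{k,j} - mean_j), with n-1 = 5.
  S[A,A] = ((-1.3333)·(-1.3333) + (-1.3333)·(-1.3333) + (-1.3333)·(-1.3333) + (0.6667)·(0.6667) + (3.6667)·(3.6667) + (-0.3333)·(-0.3333)) / 5 = 19.3333/5 = 3.8667
  S[A,B] = ((-1.3333)·(2.6667) + (-1.3333)·(0.6667) + (-1.3333)·(-2.3333) + (0.6667)·(1.6667) + (3.6667)·(-1.3333) + (-0.3333)·(-1.3333)) / 5 = -4.6667/5 = -0.9333
  S[A,C] = ((-1.3333)·(-1.1667) + (-1.3333)·(0.8333) + (-1.3333)·(-3.1667) + (0.6667)·(1.8333) + (3.6667)·(1.8333) + (-0.3333)·(-0.1667)) / 5 = 12.6667/5 = 2.5333
  S[B,B] = ((2.6667)·(2.6667) + (0.6667)·(0.6667) + (-2.3333)·(-2.3333) + (1.6667)·(1.6667) + (-1.3333)·(-1.3333) + (-1.3333)·(-1.3333)) / 5 = 19.3333/5 = 3.8667
  S[B,C] = ((2.6667)·(-1.1667) + (0.6667)·(0.8333) + (-2.3333)·(-3.1667) + (1.6667)·(1.8333) + (-1.3333)·(1.8333) + (-1.3333)·(-0.1667)) / 5 = 5.6667/5 = 1.1333
  S[C,C] = ((-1.1667)·(-1.1667) + (0.8333)·(0.8333) + (-3.1667)·(-3.1667) + (1.8333)·(1.8333) + (1.8333)·(1.8333) + (-0.1667)·(-0.1667)) / 5 = 18.8333/5 = 3.7667

S is symmetric (S[j,i] = S[i,j]). Assembling:

S = [[3.8667, -0.9333, 2.5333],
 [-0.9333, 3.8667, 1.1333],
 [2.5333, 1.1333, 3.7667]]


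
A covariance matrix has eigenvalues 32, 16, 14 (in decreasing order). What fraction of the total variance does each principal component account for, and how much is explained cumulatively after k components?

Step 1 — total variance = trace(Sigma) = Σ λ_i = 32 + 16 + 14 = 62.

Step 2 — fraction explained by component i = λ_i / Σ λ:
  PC1: 32/62 = 0.5161
  PC2: 16/62 = 0.2581
  PC3: 14/62 = 0.2258

Step 3 — cumulative fraction after k components = (λ_1 + ... + λ_k) / Σ λ:
  k = 1: 32/62 = 0.5161
  k = 2: (32 + 16)/62 = 48/62 = 0.7742
  k = 3: (32 + 16 + 14)/62 = 62/62 = 1

Summary (fraction, with percent):

explained: PC1 0.5161 (51.61%), PC2 0.2581 (25.81%), PC3 0.2258 (22.58%);  cumulative: 0.5161, 0.7742, 1


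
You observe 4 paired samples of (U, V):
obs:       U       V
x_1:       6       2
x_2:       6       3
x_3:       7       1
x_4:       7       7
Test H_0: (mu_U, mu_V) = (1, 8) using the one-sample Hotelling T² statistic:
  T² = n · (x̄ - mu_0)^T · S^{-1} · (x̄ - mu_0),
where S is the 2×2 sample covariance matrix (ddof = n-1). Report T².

Step 1 — sample mean vector:
  mean(U) = (6 + 6 + 7 + 7) / 4 = 26/4 = 6.5
  mean(V) = (2 + 3 + 1 + 7) / 4 = 13/4 = 3.25
  x̄ = (6.5, 3.25),  deviation x̄ - mu_0 = (6.5, 3.25) - (1, 8) = (5.5, -4.75).

Step 2 — sample covariance matrix, S[i,j] = (1/(n-1)) · Σ_k (x_{k,i} - mean_i) · (x_{k,j} - mean_j), divisor n-1 = 3:
  S[U,U] = ((-0.5)·(-0.5) + (-0.5)·(-0.5) + (0.5)·(0.5) + (0.5)·(0.5)) / 3 = 1/3 = 0.3333
  S[U,V] = ((-0.5)·(-1.25) + (-0.5)·(-0.25) + (0.5)·(-2.25) + (0.5)·(3.75)) / 3 = 1.5/3 = 0.5
  S[V,V] = ((-1.25)·(-1.25) + (-0.25)·(-0.25) + (-2.25)·(-2.25) + (3.75)·(3.75)) / 3 = 20.75/3 = 6.9167
  S = [[0.3333, 0.5],
 [0.5, 6.9167]].

Step 3 — invert S. det(S) = 0.3333·6.9167 - (0.5)² = 2.0556.
  S^{-1} = (1/det) · [[d, -b], [-b, a]] = [[3.3649, -0.2432],
 [-0.2432, 0.1622]].

Step 4 — quadratic form (x̄ - mu_0)^T · S^{-1} · (x̄ - mu_0):
  S^{-1} · (x̄ - mu_0) = (19.6622, -2.1081),
  (x̄ - mu_0)^T · [...] = (5.5)·(19.6622) + (-4.75)·(-2.1081) = 118.1554.

Step 5 — scale by n: T² = 4 · 118.1554 = 472.6216.

T² ≈ 472.6216


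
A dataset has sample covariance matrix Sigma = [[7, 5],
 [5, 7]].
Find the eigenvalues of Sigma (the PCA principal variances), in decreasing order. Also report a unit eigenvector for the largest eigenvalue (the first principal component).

Step 1 — characteristic polynomial of 2×2 Sigma:
  det(Sigma - λI) = λ² - trace · λ + det = 0.
  trace = 7 + 7 = 14, det = 7·7 - (5)² = 24.
Step 2 — discriminant:
  Δ = trace² - 4·det = 196 - 96 = 100.
Step 3 — eigenvalues:
  λ = (trace ± √Δ)/2 = (14 ± 10)/2,
  λ_1 = 12,  λ_2 = 2.

Step 4 — unit eigenvector for λ_1: solve (Sigma - λ_1 I)v = 0. First row:
  (7 - 12)·v_x + (5)·v_y = 0, i.e. (-5)·v_x + (5)·v_y = 0,
  so v ∝ (b, λ_1 - a) = (5, 5) = u.
  ||u|| = √((5)² + (5)²) = √(50) ≈ 7.0711,
  v_1 = u/||u|| ≈ (0.7071, 0.7071) (||v_1|| = 1).

λ_1 = 12,  λ_2 = 2;  v_1 ≈ (0.7071, 0.7071)


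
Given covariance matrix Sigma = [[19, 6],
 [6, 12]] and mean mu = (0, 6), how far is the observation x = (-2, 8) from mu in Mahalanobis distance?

Step 1 — centre the observation: (x - mu) = (-2, 2).

Step 2 — invert Sigma. det(Sigma) = 19·12 - (6)² = 192.
  Sigma^{-1} = (1/det) · [[d, -b], [-b, a]] = [[0.0625, -0.0312],
 [-0.0312, 0.099]].

Step 3 — form the quadratic (x - mu)^T · Sigma^{-1} · (x - mu):
  Sigma^{-1} · (x - mu) = (-0.1875, 0.2604).
  (x - mu)^T · [Sigma^{-1} · (x - mu)] = (-2)·(-0.1875) + (2)·(0.2604) = 0.8958.

Step 4 — take square root: d = √(0.8958) ≈ 0.9465.

d(x, mu) = √(0.8958) ≈ 0.9465


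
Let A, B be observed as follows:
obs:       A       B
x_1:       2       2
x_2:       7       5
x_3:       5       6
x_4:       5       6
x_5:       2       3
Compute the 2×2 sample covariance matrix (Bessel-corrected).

Step 1 — column means:
  mean(A) = (2 + 7 + 5 + 5 + 2) / 5 = 21/5 = 4.2
  mean(B) = (2 + 5 + 6 + 6 + 3) / 5 = 22/5 = 4.4

Step 2 — sample covariance S[i,j] = (1/(n-1)) · Σ_k (x_{k,i} - mean_i) · (x_{k,j} - mean_j), with n-1 = 4.
  S[A,A] = ((-2.2)·(-2.2) + (2.8)·(2.8) + (0.8)·(0.8) + (0.8)·(0.8) + (-2.2)·(-2.2)) / 4 = 18.8/4 = 4.7
  S[A,B] = ((-2.2)·(-2.4) + (2.8)·(0.6) + (0.8)·(1.6) + (0.8)·(1.6) + (-2.2)·(-1.4)) / 4 = 12.6/4 = 3.15
  S[B,B] = ((-2.4)·(-2.4) + (0.6)·(0.6) + (1.6)·(1.6) + (1.6)·(1.6) + (-1.4)·(-1.4)) / 4 = 13.2/4 = 3.3

S is symmetric (S[j,i] = S[i,j]). Assembling:

S = [[4.7, 3.15],
 [3.15, 3.3]]


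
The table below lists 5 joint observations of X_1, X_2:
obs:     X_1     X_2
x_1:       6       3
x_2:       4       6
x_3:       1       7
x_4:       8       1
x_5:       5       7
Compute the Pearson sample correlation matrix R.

Step 1 — column means:
  mean(X_1) = (6 + 4 + 1 + 8 + 5) / 5 = 24/5 = 4.8
  mean(X_2) = (3 + 6 + 7 + 1 + 7) / 5 = 24/5 = 4.8

Step 2 — sample variances and covariances s[i,j] = (1/(n-1)) · Σ_k (x_{k,i} - mean_i) · (x_{k,j} - mean_j), with n-1 = 4:
  s[X_1,X_1] = ((1.2)·(1.2) + (-0.8)·(-0.8) + (-3.8)·(-3.8) + (3.2)·(3.2) + (0.2)·(0.2)) / 4 = 26.8/4 = 6.7
  s[X_1,X_2] = ((1.2)·(-1.8) + (-0.8)·(1.2) + (-3.8)·(2.2) + (3.2)·(-3.8) + (0.2)·(2.2)) / 4 = -23.2/4 = -5.8
  s[X_2,X_2] = ((-1.8)·(-1.8) + (1.2)·(1.2) + (2.2)·(2.2) + (-3.8)·(-3.8) + (2.2)·(2.2)) / 4 = 28.8/4 = 7.2
  Sample standard deviations s_i = √(s[i,i]):
  s(X_1) = √(6.7) = 2.5884
  s(X_2) = √(7.2) = 2.6833

Step 3 — r_{ij} = s_{ij} / (s_i · s_j):
  r[X_1,X_1] = 1 (diagonal).
  r[X_1,X_2] = -5.8 / (2.5884 · 2.6833) = -5.8 / 6.9455 = -0.8351
  r[X_2,X_2] = 1 (diagonal).

R is symmetric with unit diagonal. Assembling:

R = [[1, -0.8351],
 [-0.8351, 1]]


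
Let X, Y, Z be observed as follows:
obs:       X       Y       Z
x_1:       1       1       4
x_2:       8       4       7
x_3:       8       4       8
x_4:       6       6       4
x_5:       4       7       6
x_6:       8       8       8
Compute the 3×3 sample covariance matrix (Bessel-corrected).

Step 1 — column means:
  mean(X) = (1 + 8 + 8 + 6 + 4 + 8) / 6 = 35/6 = 5.8333
  mean(Y) = (1 + 4 + 4 + 6 + 7 + 8) / 6 = 30/6 = 5
  mean(Z) = (4 + 7 + 8 + 4 + 6 + 8) / 6 = 37/6 = 6.1667

Step 2 — sample covariance S[i,j] = (1/(n-1)) · Σ_k (x_{k,i} - mean_i) · (x_{k,j} - mean_j), with n-1 = 5.
  S[X,X] = ((-4.8333)·(-4.8333) + (2.1667)·(2.1667) + (2.1667)·(2.1667) + (0.1667)·(0.1667) + (-1.8333)·(-1.8333) + (2.1667)·(2.1667)) / 5 = 40.8333/5 = 8.1667
  S[X,Y] = ((-4.8333)·(-4) + (2.1667)·(-1) + (2.1667)·(-1) + (0.1667)·(1) + (-1.8333)·(2) + (2.1667)·(3)) / 5 = 18/5 = 3.6
  S[X,Z] = ((-4.8333)·(-2.1667) + (2.1667)·(0.8333) + (2.1667)·(1.8333) + (0.1667)·(-2.1667) + (-1.8333)·(-0.1667) + (2.1667)·(1.8333)) / 5 = 20.1667/5 = 4.0333
  S[Y,Y] = ((-4)·(-4) + (-1)·(-1) + (-1)·(-1) + (1)·(1) + (2)·(2) + (3)·(3)) / 5 = 32/5 = 6.4
  S[Y,Z] = ((-4)·(-2.1667) + (-1)·(0.8333) + (-1)·(1.8333) + (1)·(-2.1667) + (2)·(-0.1667) + (3)·(1.8333)) / 5 = 9/5 = 1.8
  S[Z,Z] = ((-2.1667)·(-2.1667) + (0.8333)·(0.8333) + (1.8333)·(1.8333) + (-2.1667)·(-2.1667) + (-0.1667)·(-0.1667) + (1.8333)·(1.8333)) / 5 = 16.8333/5 = 3.3667

S is symmetric (S[j,i] = S[i,j]). Assembling:

S = [[8.1667, 3.6, 4.0333],
 [3.6, 6.4, 1.8],
 [4.0333, 1.8, 3.3667]]


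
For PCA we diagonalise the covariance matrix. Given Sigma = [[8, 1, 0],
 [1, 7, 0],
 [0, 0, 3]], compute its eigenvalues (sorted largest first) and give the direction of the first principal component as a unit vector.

Step 1 — characteristic polynomial p(λ) = det(λI - Sigma) = λ³ - tr·λ² + c_1·λ - det, where tr = trace, c_1 = sum of the principal 2×2 minors, det = det(Sigma):
  tr = 8 + 7 + 3 = 18,
  c_1 = (8·7 - (1)²) + (8·3 - (0)²) + (7·3 - (0)²) = 55 + 24 + 21 = 100,
  det = 8·(7·3 - (0)²) - (1)·((1)·3 - (0)·(0)) + (0)·((1)·(0) - 7·(0)) = 8·(21) - (1)·(3) + (0)·(0) = 165.
  So p(λ) = λ³ - 18λ² + 100λ - 165.
Step 2 — look for an integer root (rational root theorem: any rational root is an integer divisor of 165). Testing λ = 3:
  p(3) = 27 - 162 + 300 - 165 = 0  ✓
  Dividing out (λ - 3): p(λ) = (λ - 3)(λ² - 15λ + 55).
Step 3 — remaining eigenvalues from the quadratic λ² - 15λ + 55 = 0:
  Δ = 15² - 4·55 = 225 - 220 = 5,  λ = (15 ± √5)/2 = (15 ± 2.2361)/2 ≈ 8.618 or 6.382.
  Sorted: λ_1 = 8.618,  λ_2 = 6.382,  λ_3 = 3  (check: sum = 18 = tr ✓).

Step 4 — unit eigenvector for λ_1 ≈ 8.618: v spans the null space of (Sigma - λ_1 I), whose rows are
  r_1 = (-0.618, 1, 0),  r_2 = (1, -1.618, 0),  r_3 = (0, 0, -5.618).
  v is orthogonal to every row, so take v ∝ r_1 × r_3 = ((1)·(-5.618) - (0)·(0), (0)·(0) - (-0.618)·(-5.618), (-0.618)·(0) - (1)·(0)) ≈ (-5.618, -3.4721, 0).
  Rescale (multiply by -1 so the first nonzero entry is positive): u = (5.618, 3.4721, 0).
  ||u|| = √((5.618)² + (3.4721)² + (0)²) = √(43.618) ≈ 6.6044,  v_1 = u/||u|| ≈ (0.8507, 0.5257, 0) (||v_1|| = 1).

λ_1 = 8.618,  λ_2 = 6.382,  λ_3 = 3;  v_1 ≈ (0.8507, 0.5257, 0)


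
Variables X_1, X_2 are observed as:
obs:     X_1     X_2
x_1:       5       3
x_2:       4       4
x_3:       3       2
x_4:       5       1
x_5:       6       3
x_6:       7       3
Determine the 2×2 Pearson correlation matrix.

Step 1 — column means:
  mean(X_1) = (5 + 4 + 3 + 5 + 6 + 7) / 6 = 30/6 = 5
  mean(X_2) = (3 + 4 + 2 + 1 + 3 + 3) / 6 = 16/6 = 2.6667

Step 2 — sample variances and covariances s[i,j] = (1/(n-1)) · Σ_k (x_{k,i} - mean_i) · (x_{k,j} - mean_j), with n-1 = 5:
  s[X_1,X_1] = ((0)·(0) + (-1)·(-1) + (-2)·(-2) + (0)·(0) + (1)·(1) + (2)·(2)) / 5 = 10/5 = 2
  s[X_1,X_2] = ((0)·(0.3333) + (-1)·(1.3333) + (-2)·(-0.6667) + (0)·(-1.6667) + (1)·(0.3333) + (2)·(0.3333)) / 5 = 1/5 = 0.2
  s[X_2,X_2] = ((0.3333)·(0.3333) + (1.3333)·(1.3333) + (-0.6667)·(-0.6667) + (-1.6667)·(-1.6667) + (0.3333)·(0.3333) + (0.3333)·(0.3333)) / 5 = 5.3333/5 = 1.0667
  Sample standard deviations s_i = √(s[i,i]):
  s(X_1) = √(2) = 1.4142
  s(X_2) = √(1.0667) = 1.0328

Step 3 — r_{ij} = s_{ij} / (s_i · s_j):
  r[X_1,X_1] = 1 (diagonal).
  r[X_1,X_2] = 0.2 / (1.4142 · 1.0328) = 0.2 / 1.4606 = 0.1369
  r[X_2,X_2] = 1 (diagonal).

R is symmetric with unit diagonal. Assembling:

R = [[1, 0.1369],
 [0.1369, 1]]


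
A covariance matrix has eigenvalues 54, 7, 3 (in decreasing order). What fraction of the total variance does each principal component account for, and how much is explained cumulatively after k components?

Step 1 — total variance = trace(Sigma) = Σ λ_i = 54 + 7 + 3 = 64.

Step 2 — fraction explained by component i = λ_i / Σ λ:
  PC1: 54/64 = 0.8438
  PC2: 7/64 = 0.1094
  PC3: 3/64 = 0.0469

Step 3 — cumulative fraction after k components = (λ_1 + ... + λ_k) / Σ λ:
  k = 1: 54/64 = 0.8438
  k = 2: (54 + 7)/64 = 61/64 = 0.9531
  k = 3: (54 + 7 + 3)/64 = 64/64 = 1

Summary (fraction, with percent):

explained: PC1 0.8438 (84.38%), PC2 0.1094 (10.94%), PC3 0.0469 (4.69%);  cumulative: 0.8438, 0.9531, 1


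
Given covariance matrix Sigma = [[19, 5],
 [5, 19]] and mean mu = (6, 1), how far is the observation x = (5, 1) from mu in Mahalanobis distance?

Step 1 — centre the observation: (x - mu) = (-1, 0).

Step 2 — invert Sigma. det(Sigma) = 19·19 - (5)² = 336.
  Sigma^{-1} = (1/det) · [[d, -b], [-b, a]] = [[0.0565, -0.0149],
 [-0.0149, 0.0565]].

Step 3 — form the quadratic (x - mu)^T · Sigma^{-1} · (x - mu):
  Sigma^{-1} · (x - mu) = (-0.0565, 0.0149).
  (x - mu)^T · [Sigma^{-1} · (x - mu)] = (-1)·(-0.0565) + (0)·(0.0149) = 0.0565.

Step 4 — take square root: d = √(0.0565) ≈ 0.2378.

d(x, mu) = √(0.0565) ≈ 0.2378


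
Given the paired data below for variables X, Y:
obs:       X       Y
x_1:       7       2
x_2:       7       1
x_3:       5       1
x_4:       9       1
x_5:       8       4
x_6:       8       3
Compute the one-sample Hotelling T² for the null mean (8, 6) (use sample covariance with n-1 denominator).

Step 1 — sample mean vector:
  mean(X) = (7 + 7 + 5 + 9 + 8 + 8) / 6 = 44/6 = 7.3333
  mean(Y) = (2 + 1 + 1 + 1 + 4 + 3) / 6 = 12/6 = 2
  x̄ = (7.3333, 2),  deviation x̄ - mu_0 = (7.3333, 2) - (8, 6) = (-0.6667, -4).

Step 2 — sample covariance matrix, S[i,j] = (1/(n-1)) · Σ_k (x_{k,i} - mean_i) · (x_{k,j} - mean_j), divisor n-1 = 5:
  S[X,X] = ((-0.3333)·(-0.3333) + (-0.3333)·(-0.3333) + (-2.3333)·(-2.3333) + (1.6667)·(1.6667) + (0.6667)·(0.6667) + (0.6667)·(0.6667)) / 5 = 9.3333/5 = 1.8667
  S[X,Y] = ((-0.3333)·(0) + (-0.3333)·(-1) + (-2.3333)·(-1) + (1.6667)·(-1) + (0.6667)·(2) + (0.6667)·(1)) / 5 = 3/5 = 0.6
  S[Y,Y] = ((0)·(0) + (-1)·(-1) + (-1)·(-1) + (-1)·(-1) + (2)·(2) + (1)·(1)) / 5 = 8/5 = 1.6
  S = [[1.8667, 0.6],
 [0.6, 1.6]].

Step 3 — invert S. det(S) = 1.8667·1.6 - (0.6)² = 2.6267.
  S^{-1} = (1/det) · [[d, -b], [-b, a]] = [[0.6091, -0.2284],
 [-0.2284, 0.7107]].

Step 4 — quadratic form (x̄ - mu_0)^T · S^{-1} · (x̄ - mu_0):
  S^{-1} · (x̄ - mu_0) = (0.5076, -2.6904),
  (x̄ - mu_0)^T · [...] = (-0.6667)·(0.5076) + (-4)·(-2.6904) = 10.423.

Step 5 — scale by n: T² = 6 · 10.423 = 62.5381.

T² ≈ 62.5381


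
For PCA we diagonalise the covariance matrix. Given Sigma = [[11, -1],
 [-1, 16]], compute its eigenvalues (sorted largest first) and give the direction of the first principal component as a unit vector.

Step 1 — characteristic polynomial of 2×2 Sigma:
  det(Sigma - λI) = λ² - trace · λ + det = 0.
  trace = 11 + 16 = 27, det = 11·16 - (-1)² = 175.
Step 2 — discriminant:
  Δ = trace² - 4·det = 729 - 700 = 29.
Step 3 — eigenvalues:
  λ = (trace ± √Δ)/2 = (27 ± 5.3852)/2,
  λ_1 = 16.1926,  λ_2 = 10.8074.

Step 4 — unit eigenvector for λ_1: solve (Sigma - λ_1 I)v = 0. First row:
  (11 - 16.1926)·v_x + (-1)·v_y = 0, i.e. (-5.1926)·v_x + (-1)·v_y = 0,
  so v ∝ (b, λ_1 - a) = (-1, 5.1926); multiply by -1 so the first entry is positive: u = (1, -5.1926).
  ||u|| = √((1)² + (-5.1926)²) = √(27.9629) ≈ 5.288,
  v_1 = u/||u|| ≈ (0.1891, -0.982) (||v_1|| = 1).

λ_1 = 16.1926,  λ_2 = 10.8074;  v_1 ≈ (0.1891, -0.982)


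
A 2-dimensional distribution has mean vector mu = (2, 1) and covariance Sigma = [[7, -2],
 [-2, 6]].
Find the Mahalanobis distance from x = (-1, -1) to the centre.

Step 1 — centre the observation: (x - mu) = (-3, -2).

Step 2 — invert Sigma. det(Sigma) = 7·6 - (-2)² = 38.
  Sigma^{-1} = (1/det) · [[d, -b], [-b, a]] = [[0.1579, 0.0526],
 [0.0526, 0.1842]].

Step 3 — form the quadratic (x - mu)^T · Sigma^{-1} · (x - mu):
  Sigma^{-1} · (x - mu) = (-0.5789, -0.5263).
  (x - mu)^T · [Sigma^{-1} · (x - mu)] = (-3)·(-0.5789) + (-2)·(-0.5263) = 2.7895.

Step 4 — take square root: d = √(2.7895) ≈ 1.6702.

d(x, mu) = √(2.7895) ≈ 1.6702


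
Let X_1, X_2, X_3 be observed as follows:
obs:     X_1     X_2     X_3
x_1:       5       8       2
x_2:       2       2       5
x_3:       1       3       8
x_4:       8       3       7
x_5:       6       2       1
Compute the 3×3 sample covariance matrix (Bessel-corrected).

Step 1 — column means:
  mean(X_1) = (5 + 2 + 1 + 8 + 6) / 5 = 22/5 = 4.4
  mean(X_2) = (8 + 2 + 3 + 3 + 2) / 5 = 18/5 = 3.6
  mean(X_3) = (2 + 5 + 8 + 7 + 1) / 5 = 23/5 = 4.6

Step 2 — sample covariance S[i,j] = (1/(n-1)) · Σ_k (x_{k,i} - mean_i) · (x_{k,j} - mean_j), with n-1 = 4.
  S[X_1,X_1] = ((0.6)·(0.6) + (-2.4)·(-2.4) + (-3.4)·(-3.4) + (3.6)·(3.6) + (1.6)·(1.6)) / 4 = 33.2/4 = 8.3
  S[X_1,X_2] = ((0.6)·(4.4) + (-2.4)·(-1.6) + (-3.4)·(-0.6) + (3.6)·(-0.6) + (1.6)·(-1.6)) / 4 = 3.8/4 = 0.95
  S[X_1,X_3] = ((0.6)·(-2.6) + (-2.4)·(0.4) + (-3.4)·(3.4) + (3.6)·(2.4) + (1.6)·(-3.6)) / 4 = -11.2/4 = -2.8
  S[X_2,X_2] = ((4.4)·(4.4) + (-1.6)·(-1.6) + (-0.6)·(-0.6) + (-0.6)·(-0.6) + (-1.6)·(-1.6)) / 4 = 25.2/4 = 6.3
  S[X_2,X_3] = ((4.4)·(-2.6) + (-1.6)·(0.4) + (-0.6)·(3.4) + (-0.6)·(2.4) + (-1.6)·(-3.6)) / 4 = -9.8/4 = -2.45
  S[X_3,X_3] = ((-2.6)·(-2.6) + (0.4)·(0.4) + (3.4)·(3.4) + (2.4)·(2.4) + (-3.6)·(-3.6)) / 4 = 37.2/4 = 9.3

S is symmetric (S[j,i] = S[i,j]). Assembling:

S = [[8.3, 0.95, -2.8],
 [0.95, 6.3, -2.45],
 [-2.8, -2.45, 9.3]]


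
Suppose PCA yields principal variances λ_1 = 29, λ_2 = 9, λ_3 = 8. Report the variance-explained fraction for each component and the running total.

Step 1 — total variance = trace(Sigma) = Σ λ_i = 29 + 9 + 8 = 46.

Step 2 — fraction explained by component i = λ_i / Σ λ:
  PC1: 29/46 = 0.6304
  PC2: 9/46 = 0.1957
  PC3: 8/46 = 0.1739

Step 3 — cumulative fraction after k components = (λ_1 + ... + λ_k) / Σ λ:
  k = 1: 29/46 = 0.6304
  k = 2: (29 + 9)/46 = 38/46 = 0.8261
  k = 3: (29 + 9 + 8)/46 = 46/46 = 1

Summary (fraction, with percent):

explained: PC1 0.6304 (63.04%), PC2 0.1957 (19.57%), PC3 0.1739 (17.39%);  cumulative: 0.6304, 0.8261, 1


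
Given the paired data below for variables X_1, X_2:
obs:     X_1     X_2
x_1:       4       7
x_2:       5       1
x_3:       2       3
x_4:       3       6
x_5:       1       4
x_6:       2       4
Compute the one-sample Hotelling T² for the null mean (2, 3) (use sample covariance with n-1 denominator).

Step 1 — sample mean vector:
  mean(X_1) = (4 + 5 + 2 + 3 + 1 + 2) / 6 = 17/6 = 2.8333
  mean(X_2) = (7 + 1 + 3 + 6 + 4 + 4) / 6 = 25/6 = 4.1667
  x̄ = (2.8333, 4.1667),  deviation x̄ - mu_0 = (2.8333, 4.1667) - (2, 3) = (0.8333, 1.1667).

Step 2 — sample covariance matrix, S[i,j] = (1/(n-1)) · Σ_k (x_{k,i} - mean_i) · (x_{k,j} - mean_j), divisor n-1 = 5:
  S[X_1,X_1] = ((1.1667)·(1.1667) + (2.1667)·(2.1667) + (-0.8333)·(-0.8333) + (0.1667)·(0.1667) + (-1.8333)·(-1.8333) + (-0.8333)·(-0.8333)) / 5 = 10.8333/5 = 2.1667
  S[X_1,X_2] = ((1.1667)·(2.8333) + (2.1667)·(-3.1667) + (-0.8333)·(-1.1667) + (0.1667)·(1.8333) + (-1.8333)·(-0.1667) + (-0.8333)·(-0.1667)) / 5 = -1.8333/5 = -0.3667
  S[X_2,X_2] = ((2.8333)·(2.8333) + (-3.1667)·(-3.1667) + (-1.1667)·(-1.1667) + (1.8333)·(1.8333) + (-0.1667)·(-0.1667) + (-0.1667)·(-0.1667)) / 5 = 22.8333/5 = 4.5667
  S = [[2.1667, -0.3667],
 [-0.3667, 4.5667]].

Step 3 — invert S. det(S) = 2.1667·4.5667 - (-0.3667)² = 9.76.
  S^{-1} = (1/det) · [[d, -b], [-b, a]] = [[0.4679, 0.0376],
 [0.0376, 0.222]].

Step 4 — quadratic form (x̄ - mu_0)^T · S^{-1} · (x̄ - mu_0):
  S^{-1} · (x̄ - mu_0) = (0.4337, 0.2903),
  (x̄ - mu_0)^T · [...] = (0.8333)·(0.4337) + (1.1667)·(0.2903) = 0.7001.

Step 5 — scale by n: T² = 6 · 0.7001 = 4.2008.

T² ≈ 4.2008


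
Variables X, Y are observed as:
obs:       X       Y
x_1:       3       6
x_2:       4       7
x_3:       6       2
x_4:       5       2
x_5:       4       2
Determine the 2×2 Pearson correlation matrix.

Step 1 — column means:
  mean(X) = (3 + 4 + 6 + 5 + 4) / 5 = 22/5 = 4.4
  mean(Y) = (6 + 7 + 2 + 2 + 2) / 5 = 19/5 = 3.8

Step 2 — sample variances and covariances s[i,j] = (1/(n-1)) · Σ_k (x_{k,i} - mean_i) · (x_{k,j} - mean_j), with n-1 = 4:
  s[X,X] = ((-1.4)·(-1.4) + (-0.4)·(-0.4) + (1.6)·(1.6) + (0.6)·(0.6) + (-0.4)·(-0.4)) / 4 = 5.2/4 = 1.3
  s[X,Y] = ((-1.4)·(2.2) + (-0.4)·(3.2) + (1.6)·(-1.8) + (0.6)·(-1.8) + (-0.4)·(-1.8)) / 4 = -7.6/4 = -1.9
  s[Y,Y] = ((2.2)·(2.2) + (3.2)·(3.2) + (-1.8)·(-1.8) + (-1.8)·(-1.8) + (-1.8)·(-1.8)) / 4 = 24.8/4 = 6.2
  Sample standard deviations s_i = √(s[i,i]):
  s(X) = √(1.3) = 1.1402
  s(Y) = √(6.2) = 2.49

Step 3 — r_{ij} = s_{ij} / (s_i · s_j):
  r[X,X] = 1 (diagonal).
  r[X,Y] = -1.9 / (1.1402 · 2.49) = -1.9 / 2.839 = -0.6692
  r[Y,Y] = 1 (diagonal).

R is symmetric with unit diagonal. Assembling:

R = [[1, -0.6692],
 [-0.6692, 1]]


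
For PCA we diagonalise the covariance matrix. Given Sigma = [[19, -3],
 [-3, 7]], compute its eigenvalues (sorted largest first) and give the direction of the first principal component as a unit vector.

Step 1 — characteristic polynomial of 2×2 Sigma:
  det(Sigma - λI) = λ² - trace · λ + det = 0.
  trace = 19 + 7 = 26, det = 19·7 - (-3)² = 124.
Step 2 — discriminant:
  Δ = trace² - 4·det = 676 - 496 = 180.
Step 3 — eigenvalues:
  λ = (trace ± √Δ)/2 = (26 ± 13.4164)/2,
  λ_1 = 19.7082,  λ_2 = 6.2918.

Step 4 — unit eigenvector for λ_1: solve (Sigma - λ_1 I)v = 0. First row:
  (19 - 19.7082)·v_x + (-3)·v_y = 0, i.e. (-0.7082)·v_x + (-3)·v_y = 0,
  so v ∝ (b, λ_1 - a) = (-3, 0.7082); multiply by -1 so the first entry is positive: u = (3, -0.7082).
  ||u|| = √((3)² + (-0.7082)²) = √(9.5016) ≈ 3.0825,
  v_1 = u/||u|| ≈ (0.9732, -0.2298) (||v_1|| = 1).

λ_1 = 19.7082,  λ_2 = 6.2918;  v_1 ≈ (0.9732, -0.2298)


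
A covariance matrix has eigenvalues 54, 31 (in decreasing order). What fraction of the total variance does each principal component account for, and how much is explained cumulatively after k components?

Step 1 — total variance = trace(Sigma) = Σ λ_i = 54 + 31 = 85.

Step 2 — fraction explained by component i = λ_i / Σ λ:
  PC1: 54/85 = 0.6353
  PC2: 31/85 = 0.3647

Step 3 — cumulative fraction after k components = (λ_1 + ... + λ_k) / Σ λ:
  k = 1: 54/85 = 0.6353
  k = 2: (54 + 31)/85 = 85/85 = 1

Summary (fraction, with percent):

explained: PC1 0.6353 (63.53%), PC2 0.3647 (36.47%);  cumulative: 0.6353, 1


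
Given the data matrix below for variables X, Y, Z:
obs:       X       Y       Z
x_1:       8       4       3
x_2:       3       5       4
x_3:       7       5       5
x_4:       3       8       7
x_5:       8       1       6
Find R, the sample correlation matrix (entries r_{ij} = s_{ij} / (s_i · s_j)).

Step 1 — column means:
  mean(X) = (8 + 3 + 7 + 3 + 8) / 5 = 29/5 = 5.8
  mean(Y) = (4 + 5 + 5 + 8 + 1) / 5 = 23/5 = 4.6
  mean(Z) = (3 + 4 + 5 + 7 + 6) / 5 = 25/5 = 5

Step 2 — sample variances and covariances s[i,j] = (1/(n-1)) · Σ_k (x_{k,i} - mean_i) · (x_{k,j} - mean_j), with n-1 = 4:
  s[X,X] = ((2.2)·(2.2) + (-2.8)·(-2.8) + (1.2)·(1.2) + (-2.8)·(-2.8) + (2.2)·(2.2)) / 4 = 26.8/4 = 6.7
  s[X,Y] = ((2.2)·(-0.6) + (-2.8)·(0.4) + (1.2)·(0.4) + (-2.8)·(3.4) + (2.2)·(-3.6)) / 4 = -19.4/4 = -4.85
  s[X,Z] = ((2.2)·(-2) + (-2.8)·(-1) + (1.2)·(0) + (-2.8)·(2) + (2.2)·(1)) / 4 = -5/4 = -1.25
  s[Y,Y] = ((-0.6)·(-0.6) + (0.4)·(0.4) + (0.4)·(0.4) + (3.4)·(3.4) + (-3.6)·(-3.6)) / 4 = 25.2/4 = 6.3
  s[Y,Z] = ((-0.6)·(-2) + (0.4)·(-1) + (0.4)·(0) + (3.4)·(2) + (-3.6)·(1)) / 4 = 4/4 = 1
  s[Z,Z] = ((-2)·(-2) + (-1)·(-1) + (0)·(0) + (2)·(2) + (1)·(1)) / 4 = 10/4 = 2.5
  Sample standard deviations s_i = √(s[i,i]):
  s(X) = √(6.7) = 2.5884
  s(Y) = √(6.3) = 2.51
  s(Z) = √(2.5) = 1.5811

Step 3 — r_{ij} = s_{ij} / (s_i · s_j):
  r[X,X] = 1 (diagonal).
  r[X,Y] = -4.85 / (2.5884 · 2.51) = -4.85 / 6.4969 = -0.7465
  r[X,Z] = -1.25 / (2.5884 · 1.5811) = -1.25 / 4.0927 = -0.3054
  r[Y,Y] = 1 (diagonal).
  r[Y,Z] = 1 / (2.51 · 1.5811) = 1 / 3.9686 = 0.252
  r[Z,Z] = 1 (diagonal).

R is symmetric with unit diagonal. Assembling:

R = [[1, -0.7465, -0.3054],
 [-0.7465, 1, 0.252],
 [-0.3054, 0.252, 1]]


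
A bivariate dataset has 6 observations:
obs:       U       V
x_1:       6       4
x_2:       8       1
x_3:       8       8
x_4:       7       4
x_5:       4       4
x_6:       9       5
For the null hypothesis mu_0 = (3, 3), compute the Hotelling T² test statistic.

Step 1 — sample mean vector:
  mean(U) = (6 + 8 + 8 + 7 + 4 + 9) / 6 = 42/6 = 7
  mean(V) = (4 + 1 + 8 + 4 + 4 + 5) / 6 = 26/6 = 4.3333
  x̄ = (7, 4.3333),  deviation x̄ - mu_0 = (7, 4.3333) - (3, 3) = (4, 1.3333).

Step 2 — sample covariance matrix, S[i,j] = (1/(n-1)) · Σ_k (x_{k,i} - mean_i) · (x_{k,j} - mean_j), divisor n-1 = 5:
  S[U,U] = ((-1)·(-1) + (1)·(1) + (1)·(1) + (0)·(0) + (-3)·(-3) + (2)·(2)) / 5 = 16/5 = 3.2
  S[U,V] = ((-1)·(-0.3333) + (1)·(-3.3333) + (1)·(3.6667) + (0)·(-0.3333) + (-3)·(-0.3333) + (2)·(0.6667)) / 5 = 3/5 = 0.6
  S[V,V] = ((-0.3333)·(-0.3333) + (-3.3333)·(-3.3333) + (3.6667)·(3.6667) + (-0.3333)·(-0.3333) + (-0.3333)·(-0.3333) + (0.6667)·(0.6667)) / 5 = 25.3333/5 = 5.0667
  S = [[3.2, 0.6],
 [0.6, 5.0667]].

Step 3 — invert S. det(S) = 3.2·5.0667 - (0.6)² = 15.8533.
  S^{-1} = (1/det) · [[d, -b], [-b, a]] = [[0.3196, -0.0378],
 [-0.0378, 0.2019]].

Step 4 — quadratic form (x̄ - mu_0)^T · S^{-1} · (x̄ - mu_0):
  S^{-1} · (x̄ - mu_0) = (1.2279, 0.1177),
  (x̄ - mu_0)^T · [...] = (4)·(1.2279) + (1.3333)·(0.1177) = 5.0687.

Step 5 — scale by n: T² = 6 · 5.0687 = 30.4121.

T² ≈ 30.4121


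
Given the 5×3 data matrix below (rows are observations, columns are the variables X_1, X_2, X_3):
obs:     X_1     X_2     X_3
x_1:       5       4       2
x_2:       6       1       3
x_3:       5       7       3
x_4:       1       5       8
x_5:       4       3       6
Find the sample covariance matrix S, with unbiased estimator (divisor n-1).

Step 1 — column means:
  mean(X_1) = (5 + 6 + 5 + 1 + 4) / 5 = 21/5 = 4.2
  mean(X_2) = (4 + 1 + 7 + 5 + 3) / 5 = 20/5 = 4
  mean(X_3) = (2 + 3 + 3 + 8 + 6) / 5 = 22/5 = 4.4

Step 2 — sample covariance S[i,j] = (1/(n-1)) · Σ_k (x_{k,i} - mean_i) · (x_{k,j} - mean_j), with n-1 = 4.
  S[X_1,X_1] = ((0.8)·(0.8) + (1.8)·(1.8) + (0.8)·(0.8) + (-3.2)·(-3.2) + (-0.2)·(-0.2)) / 4 = 14.8/4 = 3.7
  S[X_1,X_2] = ((0.8)·(0) + (1.8)·(-3) + (0.8)·(3) + (-3.2)·(1) + (-0.2)·(-1)) / 4 = -6/4 = -1.5
  S[X_1,X_3] = ((0.8)·(-2.4) + (1.8)·(-1.4) + (0.8)·(-1.4) + (-3.2)·(3.6) + (-0.2)·(1.6)) / 4 = -17.4/4 = -4.35
  S[X_2,X_2] = ((0)·(0) + (-3)·(-3) + (3)·(3) + (1)·(1) + (-1)·(-1)) / 4 = 20/4 = 5
  S[X_2,X_3] = ((0)·(-2.4) + (-3)·(-1.4) + (3)·(-1.4) + (1)·(3.6) + (-1)·(1.6)) / 4 = 2/4 = 0.5
  S[X_3,X_3] = ((-2.4)·(-2.4) + (-1.4)·(-1.4) + (-1.4)·(-1.4) + (3.6)·(3.6) + (1.6)·(1.6)) / 4 = 25.2/4 = 6.3

S is symmetric (S[j,i] = S[i,j]). Assembling:

S = [[3.7, -1.5, -4.35],
 [-1.5, 5, 0.5],
 [-4.35, 0.5, 6.3]]


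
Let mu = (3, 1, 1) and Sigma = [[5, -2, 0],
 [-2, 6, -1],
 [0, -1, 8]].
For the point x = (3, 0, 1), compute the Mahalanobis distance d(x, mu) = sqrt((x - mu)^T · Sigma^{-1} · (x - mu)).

Step 1 — centre the observation: (x - mu) = (0, -1, 0).

Step 2 — invert Sigma (cofactor / det for 3×3, or solve directly):
  Sigma^{-1} = [[0.2315, 0.0788, 0.0099],
 [0.0788, 0.197, 0.0246],
 [0.0099, 0.0246, 0.1281]].

Step 3 — form the quadratic (x - mu)^T · Sigma^{-1} · (x - mu):
  Sigma^{-1} · (x - mu) = (-0.0788, -0.197, -0.0246).
  (x - mu)^T · [Sigma^{-1} · (x - mu)] = (0)·(-0.0788) + (-1)·(-0.197) + (0)·(-0.0246) = 0.197.

Step 4 — take square root: d = √(0.197) ≈ 0.4439.

d(x, mu) = √(0.197) ≈ 0.4439


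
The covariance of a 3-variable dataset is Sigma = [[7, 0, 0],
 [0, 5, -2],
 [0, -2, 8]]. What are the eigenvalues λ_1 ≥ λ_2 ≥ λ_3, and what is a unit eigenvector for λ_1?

Step 1 — characteristic polynomial p(λ) = det(λI - Sigma) = λ³ - tr·λ² + c_1·λ - det, where tr = trace, c_1 = sum of the principal 2×2 minors, det = det(Sigma):
  tr = 7 + 5 + 8 = 20,
  c_1 = (7·5 - (0)²) + (7·8 - (0)²) + (5·8 - (-2)²) = 35 + 56 + 36 = 127,
  det = 7·(5·8 - (-2)²) - (0)·((0)·8 - (-2)·(0)) + (0)·((0)·(-2) - 5·(0)) = 7·(36) - (0)·(0) + (0)·(0) = 252.
  So p(λ) = λ³ - 20λ² + 127λ - 252.
Step 2 — look for an integer root (rational root theorem: any rational root is an integer divisor of 252). Testing λ = 4:
  p(4) = 64 - 320 + 508 - 252 = 0  ✓
  Dividing out (λ - 4): p(λ) = (λ - 4)(λ² - 16λ + 63).
Step 3 — remaining eigenvalues from the quadratic λ² - 16λ + 63 = 0:
  Δ = 16² - 4·63 = 256 - 252 = 4,  λ = (16 ± √4)/2 = (16 ± 2)/2 = 9 or 7.
  Sorted: λ_1 = 9,  λ_2 = 7,  λ_3 = 4  (check: sum = 20 = tr ✓).

Step 4 — unit eigenvector for λ_1 = 9: v spans the null space of (Sigma - λ_1 I), whose rows are
  r_1 = (-2, 0, 0),  r_2 = (0, -4, -2),  r_3 = (0, -2, -1).
  v is orthogonal to every row, so take v ∝ r_1 × r_2 = ((0)·(-2) - (0)·(-4), (0)·(0) - (-2)·(-2), (-2)·(-4) - (0)·(0)) = (0, -4, 8).
  Rescale (divide by 4; multiply by -1 so the first nonzero entry is positive): u = (0, 1, -2).
  ||u|| = √((0)² + (1)² + (-2)²) = √(5) ≈ 2.2361,  v_1 = u/||u|| ≈ (0, 0.4472, -0.8944) (||v_1|| = 1).

λ_1 = 9,  λ_2 = 7,  λ_3 = 4;  v_1 ≈ (0, 0.4472, -0.8944)


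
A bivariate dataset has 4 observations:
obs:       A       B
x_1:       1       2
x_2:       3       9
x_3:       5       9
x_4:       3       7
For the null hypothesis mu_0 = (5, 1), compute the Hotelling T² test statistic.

Step 1 — sample mean vector:
  mean(A) = (1 + 3 + 5 + 3) / 4 = 12/4 = 3
  mean(B) = (2 + 9 + 9 + 7) / 4 = 27/4 = 6.75
  x̄ = (3, 6.75),  deviation x̄ - mu_0 = (3, 6.75) - (5, 1) = (-2, 5.75).

Step 2 — sample covariance matrix, S[i,j] = (1/(n-1)) · Σ_k (x_{k,i} - mean_i) · (x_{k,j} - mean_j), divisor n-1 = 3:
  S[A,A] = ((-2)·(-2) + (0)·(0) + (2)·(2) + (0)·(0)) / 3 = 8/3 = 2.6667
  S[A,B] = ((-2)·(-4.75) + (0)·(2.25) + (2)·(2.25) + (0)·(0.25)) / 3 = 14/3 = 4.6667
  S[B,B] = ((-4.75)·(-4.75) + (2.25)·(2.25) + (2.25)·(2.25) + (0.25)·(0.25)) / 3 = 32.75/3 = 10.9167
  S = [[2.6667, 4.6667],
 [4.6667, 10.9167]].

Step 3 — invert S. det(S) = 2.6667·10.9167 - (4.6667)² = 7.3333.
  S^{-1} = (1/det) · [[d, -b], [-b, a]] = [[1.4886, -0.6364],
 [-0.6364, 0.3636]].

Step 4 — quadratic form (x̄ - mu_0)^T · S^{-1} · (x̄ - mu_0):
  S^{-1} · (x̄ - mu_0) = (-6.6364, 3.3636),
  (x̄ - mu_0)^T · [...] = (-2)·(-6.6364) + (5.75)·(3.3636) = 32.6136.

Step 5 — scale by n: T² = 4 · 32.6136 = 130.4545.

T² ≈ 130.4545


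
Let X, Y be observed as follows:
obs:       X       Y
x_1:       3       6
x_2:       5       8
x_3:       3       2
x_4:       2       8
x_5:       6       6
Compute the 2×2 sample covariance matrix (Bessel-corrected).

Step 1 — column means:
  mean(X) = (3 + 5 + 3 + 2 + 6) / 5 = 19/5 = 3.8
  mean(Y) = (6 + 8 + 2 + 8 + 6) / 5 = 30/5 = 6

Step 2 — sample covariance S[i,j] = (1/(n-1)) · Σ_k (x_{k,i} - mean_i) · (x_{k,j} - mean_j), with n-1 = 4.
  S[X,X] = ((-0.8)·(-0.8) + (1.2)·(1.2) + (-0.8)·(-0.8) + (-1.8)·(-1.8) + (2.2)·(2.2)) / 4 = 10.8/4 = 2.7
  S[X,Y] = ((-0.8)·(0) + (1.2)·(2) + (-0.8)·(-4) + (-1.8)·(2) + (2.2)·(0)) / 4 = 2/4 = 0.5
  S[Y,Y] = ((0)·(0) + (2)·(2) + (-4)·(-4) + (2)·(2) + (0)·(0)) / 4 = 24/4 = 6

S is symmetric (S[j,i] = S[i,j]). Assembling:

S = [[2.7, 0.5],
 [0.5, 6]]


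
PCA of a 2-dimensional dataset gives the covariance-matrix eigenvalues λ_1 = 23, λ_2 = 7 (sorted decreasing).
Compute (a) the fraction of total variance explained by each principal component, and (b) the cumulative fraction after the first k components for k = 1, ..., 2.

Step 1 — total variance = trace(Sigma) = Σ λ_i = 23 + 7 = 30.

Step 2 — fraction explained by component i = λ_i / Σ λ:
  PC1: 23/30 = 0.7667
  PC2: 7/30 = 0.2333

Step 3 — cumulative fraction after k components = (λ_1 + ... + λ_k) / Σ λ:
  k = 1: 23/30 = 0.7667
  k = 2: (23 + 7)/30 = 30/30 = 1

Summary (fraction, with percent):

explained: PC1 0.7667 (76.67%), PC2 0.2333 (23.33%);  cumulative: 0.7667, 1


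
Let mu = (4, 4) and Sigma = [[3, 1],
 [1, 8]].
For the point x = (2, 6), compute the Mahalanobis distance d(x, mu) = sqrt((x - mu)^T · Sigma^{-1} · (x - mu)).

Step 1 — centre the observation: (x - mu) = (-2, 2).

Step 2 — invert Sigma. det(Sigma) = 3·8 - (1)² = 23.
  Sigma^{-1} = (1/det) · [[d, -b], [-b, a]] = [[0.3478, -0.0435],
 [-0.0435, 0.1304]].

Step 3 — form the quadratic (x - mu)^T · Sigma^{-1} · (x - mu):
  Sigma^{-1} · (x - mu) = (-0.7826, 0.3478).
  (x - mu)^T · [Sigma^{-1} · (x - mu)] = (-2)·(-0.7826) + (2)·(0.3478) = 2.2609.

Step 4 — take square root: d = √(2.2609) ≈ 1.5036.

d(x, mu) = √(2.2609) ≈ 1.5036


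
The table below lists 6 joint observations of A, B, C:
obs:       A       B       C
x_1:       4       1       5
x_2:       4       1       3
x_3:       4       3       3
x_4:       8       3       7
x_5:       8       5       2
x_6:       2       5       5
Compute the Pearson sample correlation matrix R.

Step 1 — column means:
  mean(A) = (4 + 4 + 4 + 8 + 8 + 2) / 6 = 30/6 = 5
  mean(B) = (1 + 1 + 3 + 3 + 5 + 5) / 6 = 18/6 = 3
  mean(C) = (5 + 3 + 3 + 7 + 2 + 5) / 6 = 25/6 = 4.1667

Step 2 — sample variances and covariances s[i,j] = (1/(n-1)) · Σ_k (x_{k,i} - mean_i) · (x_{k,j} - mean_j), with n-1 = 5:
  s[A,A] = ((-1)·(-1) + (-1)·(-1) + (-1)·(-1) + (3)·(3) + (3)·(3) + (-3)·(-3)) / 5 = 30/5 = 6
  s[A,B] = ((-1)·(-2) + (-1)·(-2) + (-1)·(0) + (3)·(0) + (3)·(2) + (-3)·(2)) / 5 = 4/5 = 0.8
  s[A,C] = ((-1)·(0.8333) + (-1)·(-1.1667) + (-1)·(-1.1667) + (3)·(2.8333) + (3)·(-2.1667) + (-3)·(0.8333)) / 5 = 1/5 = 0.2
  s[B,B] = ((-2)·(-2) + (-2)·(-2) + (0)·(0) + (0)·(0) + (2)·(2) + (2)·(2)) / 5 = 16/5 = 3.2
  s[B,C] = ((-2)·(0.8333) + (-2)·(-1.1667) + (0)·(-1.1667) + (0)·(2.8333) + (2)·(-2.1667) + (2)·(0.8333)) / 5 = -2/5 = -0.4
  s[C,C] = ((0.8333)·(0.8333) + (-1.1667)·(-1.1667) + (-1.1667)·(-1.1667) + (2.8333)·(2.8333) + (-2.1667)·(-2.1667) + (0.8333)·(0.8333)) / 5 = 16.8333/5 = 3.3667
  Sample standard deviations s_i = √(s[i,i]):
  s(A) = √(6) = 2.4495
  s(B) = √(3.2) = 1.7889
  s(C) = √(3.3667) = 1.8348

Step 3 — r_{ij} = s_{ij} / (s_i · s_j):
  r[A,A] = 1 (diagonal).
  r[A,B] = 0.8 / (2.4495 · 1.7889) = 0.8 / 4.3818 = 0.1826
  r[A,C] = 0.2 / (2.4495 · 1.8348) = 0.2 / 4.4944 = 0.0445
  r[B,B] = 1 (diagonal).
  r[B,C] = -0.4 / (1.7889 · 1.8348) = -0.4 / 3.2823 = -0.1219
  r[C,C] = 1 (diagonal).

R is symmetric with unit diagonal. Assembling:

R = [[1, 0.1826, 0.0445],
 [0.1826, 1, -0.1219],
 [0.0445, -0.1219, 1]]


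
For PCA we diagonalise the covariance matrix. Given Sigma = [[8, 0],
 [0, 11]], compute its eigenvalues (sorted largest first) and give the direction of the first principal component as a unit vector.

Step 1 — characteristic polynomial of 2×2 Sigma:
  det(Sigma - λI) = λ² - trace · λ + det = 0.
  trace = 8 + 11 = 19, det = 8·11 - (0)² = 88.
Step 2 — discriminant:
  Δ = trace² - 4·det = 361 - 352 = 9.
Step 3 — eigenvalues:
  λ = (trace ± √Δ)/2 = (19 ± 3)/2,
  λ_1 = 11,  λ_2 = 8.

Step 4 — unit eigenvector for λ_1: Sigma is diagonal, so its eigenvectors are the coordinate axes. λ_1 = 11 is the diagonal entry on the second coordinate axis, hence
  v_1 = (0, 1) (||v_1|| = 1).

λ_1 = 11,  λ_2 = 8;  v_1 ≈ (0, 1)


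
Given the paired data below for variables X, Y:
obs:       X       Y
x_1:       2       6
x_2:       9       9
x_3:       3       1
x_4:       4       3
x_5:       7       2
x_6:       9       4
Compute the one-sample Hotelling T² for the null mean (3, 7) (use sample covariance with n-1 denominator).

Step 1 — sample mean vector:
  mean(X) = (2 + 9 + 3 + 4 + 7 + 9) / 6 = 34/6 = 5.6667
  mean(Y) = (6 + 9 + 1 + 3 + 2 + 4) / 6 = 25/6 = 4.1667
  x̄ = (5.6667, 4.1667),  deviation x̄ - mu_0 = (5.6667, 4.1667) - (3, 7) = (2.6667, -2.8333).

Step 2 — sample covariance matrix, S[i,j] = (1/(n-1)) · Σ_k (x_{k,i} - mean_i) · (x_{k,j} - mean_j), divisor n-1 = 5:
  S[X,X] = ((-3.6667)·(-3.6667) + (3.3333)·(3.3333) + (-2.6667)·(-2.6667) + (-1.6667)·(-1.6667) + (1.3333)·(1.3333) + (3.3333)·(3.3333)) / 5 = 47.3333/5 = 9.4667
  S[X,Y] = ((-3.6667)·(1.8333) + (3.3333)·(4.8333) + (-2.6667)·(-3.1667) + (-1.6667)·(-1.1667) + (1.3333)·(-2.1667) + (3.3333)·(-0.1667)) / 5 = 16.3333/5 = 3.2667
  S[Y,Y] = ((1.8333)·(1.8333) + (4.8333)·(4.8333) + (-3.1667)·(-3.1667) + (-1.1667)·(-1.1667) + (-2.1667)·(-2.1667) + (-0.1667)·(-0.1667)) / 5 = 42.8333/5 = 8.5667
  S = [[9.4667, 3.2667],
 [3.2667, 8.5667]].

Step 3 — invert S. det(S) = 9.4667·8.5667 - (3.2667)² = 70.4267.
  S^{-1} = (1/det) · [[d, -b], [-b, a]] = [[0.1216, -0.0464],
 [-0.0464, 0.1344]].

Step 4 — quadratic form (x̄ - mu_0)^T · S^{-1} · (x̄ - mu_0):
  S^{-1} · (x̄ - mu_0) = (0.4558, -0.5045),
  (x̄ - mu_0)^T · [...] = (2.6667)·(0.4558) + (-2.8333)·(-0.5045) = 2.645.

Step 5 — scale by n: T² = 6 · 2.645 = 15.8699.

T² ≈ 15.8699


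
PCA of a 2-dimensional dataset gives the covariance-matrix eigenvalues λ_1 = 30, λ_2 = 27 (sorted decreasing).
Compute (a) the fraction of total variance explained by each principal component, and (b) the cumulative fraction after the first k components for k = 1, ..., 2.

Step 1 — total variance = trace(Sigma) = Σ λ_i = 30 + 27 = 57.

Step 2 — fraction explained by component i = λ_i / Σ λ:
  PC1: 30/57 = 0.5263
  PC2: 27/57 = 0.4737

Step 3 — cumulative fraction after k components = (λ_1 + ... + λ_k) / Σ λ:
  k = 1: 30/57 = 0.5263
  k = 2: (30 + 27)/57 = 57/57 = 1

Summary (fraction, with percent):

explained: PC1 0.5263 (52.63%), PC2 0.4737 (47.37%);  cumulative: 0.5263, 1


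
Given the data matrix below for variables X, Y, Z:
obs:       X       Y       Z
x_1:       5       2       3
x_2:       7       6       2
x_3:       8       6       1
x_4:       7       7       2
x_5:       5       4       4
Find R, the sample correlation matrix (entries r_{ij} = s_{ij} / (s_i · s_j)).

Step 1 — column means:
  mean(X) = (5 + 7 + 8 + 7 + 5) / 5 = 32/5 = 6.4
  mean(Y) = (2 + 6 + 6 + 7 + 4) / 5 = 25/5 = 5
  mean(Z) = (3 + 2 + 1 + 2 + 4) / 5 = 12/5 = 2.4

Step 2 — sample variances and covariances s[i,j] = (1/(n-1)) · Σ_k (x_{k,i} - mean_i) · (x_{k,j} - mean_j), with n-1 = 4:
  s[X,X] = ((-1.4)·(-1.4) + (0.6)·(0.6) + (1.6)·(1.6) + (0.6)·(0.6) + (-1.4)·(-1.4)) / 4 = 7.2/4 = 1.8
  s[X,Y] = ((-1.4)·(-3) + (0.6)·(1) + (1.6)·(1) + (0.6)·(2) + (-1.4)·(-1)) / 4 = 9/4 = 2.25
  s[X,Z] = ((-1.4)·(0.6) + (0.6)·(-0.4) + (1.6)·(-1.4) + (0.6)·(-0.4) + (-1.4)·(1.6)) / 4 = -5.8/4 = -1.45
  s[Y,Y] = ((-3)·(-3) + (1)·(1) + (1)·(1) + (2)·(2) + (-1)·(-1)) / 4 = 16/4 = 4
  s[Y,Z] = ((-3)·(0.6) + (1)·(-0.4) + (1)·(-1.4) + (2)·(-0.4) + (-1)·(1.6)) / 4 = -6/4 = -1.5
  s[Z,Z] = ((0.6)·(0.6) + (-0.4)·(-0.4) + (-1.4)·(-1.4) + (-0.4)·(-0.4) + (1.6)·(1.6)) / 4 = 5.2/4 = 1.3
  Sample standard deviations s_i = √(s[i,i]):
  s(X) = √(1.8) = 1.3416
  s(Y) = √(4) = 2
  s(Z) = √(1.3) = 1.1402

Step 3 — r_{ij} = s_{ij} / (s_i · s_j):
  r[X,X] = 1 (diagonal).
  r[X,Y] = 2.25 / (1.3416 · 2) = 2.25 / 2.6833 = 0.8385
  r[X,Z] = -1.45 / (1.3416 · 1.1402) = -1.45 / 1.5297 = -0.9479
  r[Y,Y] = 1 (diagonal).
  r[Y,Z] = -1.5 / (2 · 1.1402) = -1.5 / 2.2804 = -0.6578
  r[Z,Z] = 1 (diagonal).

R is symmetric with unit diagonal. Assembling:

R = [[1, 0.8385, -0.9479],
 [0.8385, 1, -0.6578],
 [-0.9479, -0.6578, 1]]
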